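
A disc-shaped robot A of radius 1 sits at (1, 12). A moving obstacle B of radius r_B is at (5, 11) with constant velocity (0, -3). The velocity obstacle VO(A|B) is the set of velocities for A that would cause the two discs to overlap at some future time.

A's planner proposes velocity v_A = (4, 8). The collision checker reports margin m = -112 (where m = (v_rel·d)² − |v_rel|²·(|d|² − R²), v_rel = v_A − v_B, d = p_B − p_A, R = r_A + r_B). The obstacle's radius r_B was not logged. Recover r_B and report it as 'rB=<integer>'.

m = -112
d = (4, -1);  v_rel = (4, 11),  |v_rel|² = 137
v_rel×d = (4)·(-1) − (11)·(4) = -48
since m = R²·137 − (-48)²:  R² = (2304 + -112) / 137 = 16
R = √16 = 4  ⇒  r_B = 4 − 1 = 3

rB=3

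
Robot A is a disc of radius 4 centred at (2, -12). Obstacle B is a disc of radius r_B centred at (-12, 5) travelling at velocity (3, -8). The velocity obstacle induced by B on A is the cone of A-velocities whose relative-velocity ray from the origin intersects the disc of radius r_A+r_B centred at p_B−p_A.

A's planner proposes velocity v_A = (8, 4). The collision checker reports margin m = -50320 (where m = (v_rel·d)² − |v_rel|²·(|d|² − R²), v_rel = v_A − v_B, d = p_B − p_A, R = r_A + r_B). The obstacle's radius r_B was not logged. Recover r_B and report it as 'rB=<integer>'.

m = -50320
d = (-14, 17);  v_rel = (5, 12),  |v_rel|² = 169
v_rel×d = (5)·(17) − (12)·(-14) = 253
since m = R²·169 − 253²:  R² = (64009 + -50320) / 169 = 81
R = √81 = 9  ⇒  r_B = 9 − 4 = 5

rB=5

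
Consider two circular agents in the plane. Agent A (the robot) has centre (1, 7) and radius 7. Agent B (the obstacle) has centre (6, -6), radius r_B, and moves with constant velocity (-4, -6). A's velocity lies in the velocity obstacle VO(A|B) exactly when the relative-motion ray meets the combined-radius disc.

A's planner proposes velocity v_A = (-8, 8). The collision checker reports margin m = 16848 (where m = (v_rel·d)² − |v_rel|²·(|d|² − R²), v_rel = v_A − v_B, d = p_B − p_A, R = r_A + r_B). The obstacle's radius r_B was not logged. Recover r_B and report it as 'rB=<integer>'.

m = 16848
d = (5, -13);  v_rel = (-4, 14),  |v_rel|² = 212
v_rel×d = (-4)·(-13) − (14)·(5) = -18
since m = R²·212 − (-18)²:  R² = (324 + 16848) / 212 = 81
R = √81 = 9  ⇒  r_B = 9 − 7 = 2

rB=2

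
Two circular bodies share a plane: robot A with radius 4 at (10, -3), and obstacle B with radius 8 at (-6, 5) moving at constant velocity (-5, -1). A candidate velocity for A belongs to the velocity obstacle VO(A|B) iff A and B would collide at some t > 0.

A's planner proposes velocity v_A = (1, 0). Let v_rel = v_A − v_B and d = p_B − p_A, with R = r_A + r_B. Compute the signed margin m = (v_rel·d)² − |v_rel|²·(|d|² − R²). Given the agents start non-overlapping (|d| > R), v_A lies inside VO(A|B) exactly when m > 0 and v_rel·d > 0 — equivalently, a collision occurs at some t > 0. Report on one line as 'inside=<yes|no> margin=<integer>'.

d = (-16, 8),  |d|² = 320;  R = 4+8 = 12,  c = 320−12² = 176
v_rel = (6, 1),  |v_rel|² = 37;  v_rel·d = (6)·(-16) + (1)·(8) = -88
37·t² + 176·t + 176 = 0  ⇒  m = (-88)² − 37·176 = 1232
m = 1232 > 0,  v_rel·d = -88 < 0  ⇒  outside

inside=no margin=1232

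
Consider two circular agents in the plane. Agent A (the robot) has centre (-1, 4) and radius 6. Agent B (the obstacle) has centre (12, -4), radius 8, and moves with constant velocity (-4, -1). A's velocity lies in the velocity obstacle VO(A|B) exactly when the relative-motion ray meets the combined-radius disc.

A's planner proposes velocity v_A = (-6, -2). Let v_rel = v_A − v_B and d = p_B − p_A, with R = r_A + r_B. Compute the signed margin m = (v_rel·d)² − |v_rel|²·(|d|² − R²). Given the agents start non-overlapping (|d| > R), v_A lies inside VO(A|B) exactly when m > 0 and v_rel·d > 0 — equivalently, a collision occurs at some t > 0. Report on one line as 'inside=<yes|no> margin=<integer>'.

d = (13, -8),  |d|² = 233;  R = 6+8 = 14,  c = 233−14² = 37
v_rel = (-2, -1),  |v_rel|² = 5;  v_rel·d = (-2)·(13) + (-1)·(-8) = -18
5·t² + 36·t + 37 = 0  ⇒  m = (-18)² − 5·37 = 139
m = 139 > 0,  v_rel·d = -18 < 0  ⇒  outside

inside=no margin=139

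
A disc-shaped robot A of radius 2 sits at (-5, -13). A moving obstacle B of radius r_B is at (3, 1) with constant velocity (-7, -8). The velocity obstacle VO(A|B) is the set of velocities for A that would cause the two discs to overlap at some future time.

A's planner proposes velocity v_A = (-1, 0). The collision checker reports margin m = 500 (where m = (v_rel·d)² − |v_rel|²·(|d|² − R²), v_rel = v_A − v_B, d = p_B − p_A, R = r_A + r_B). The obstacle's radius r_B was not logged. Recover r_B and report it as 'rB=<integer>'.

m = 500
d = (8, 14);  v_rel = (6, 8),  |v_rel|² = 100
v_rel×d = (6)·(14) − (8)·(8) = 20
since m = R²·100 − 20²:  R² = (400 + 500) / 100 = 9
R = √9 = 3  ⇒  r_B = 3 − 2 = 1

rB=1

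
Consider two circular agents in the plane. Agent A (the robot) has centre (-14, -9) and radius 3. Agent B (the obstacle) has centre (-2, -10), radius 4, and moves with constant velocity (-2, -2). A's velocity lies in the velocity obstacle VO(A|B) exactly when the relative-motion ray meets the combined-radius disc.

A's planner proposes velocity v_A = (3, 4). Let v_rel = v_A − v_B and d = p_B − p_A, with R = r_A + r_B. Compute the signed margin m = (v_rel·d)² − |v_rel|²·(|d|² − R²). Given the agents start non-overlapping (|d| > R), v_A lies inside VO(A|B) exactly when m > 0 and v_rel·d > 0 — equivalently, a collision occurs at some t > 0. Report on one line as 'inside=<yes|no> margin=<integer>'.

d = (12, -1),  |d|² = 145;  R = 3+4 = 7,  c = 145−7² = 96
v_rel = (5, 6),  |v_rel|² = 61;  v_rel·d = (5)·(12) + (6)·(-1) = 54
61·t² − 108·t + 96 = 0  ⇒  m = 54² − 61·96 = -2940
m = -2940 < 0,  v_rel·d = 54 > 0  ⇒  outside

inside=no margin=-2940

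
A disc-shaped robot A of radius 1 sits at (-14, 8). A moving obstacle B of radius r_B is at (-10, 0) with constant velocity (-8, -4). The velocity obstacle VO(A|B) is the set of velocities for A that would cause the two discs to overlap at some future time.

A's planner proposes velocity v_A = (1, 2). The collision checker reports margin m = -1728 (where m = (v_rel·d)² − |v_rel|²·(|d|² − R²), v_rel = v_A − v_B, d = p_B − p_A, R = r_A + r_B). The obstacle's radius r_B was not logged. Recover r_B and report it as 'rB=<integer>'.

m = -1728
d = (4, -8);  v_rel = (9, 6),  |v_rel|² = 117
v_rel×d = (9)·(-8) − (6)·(4) = -96
since m = R²·117 − (-96)²:  R² = (9216 + -1728) / 117 = 64
R = √64 = 8  ⇒  r_B = 8 − 1 = 7

rB=7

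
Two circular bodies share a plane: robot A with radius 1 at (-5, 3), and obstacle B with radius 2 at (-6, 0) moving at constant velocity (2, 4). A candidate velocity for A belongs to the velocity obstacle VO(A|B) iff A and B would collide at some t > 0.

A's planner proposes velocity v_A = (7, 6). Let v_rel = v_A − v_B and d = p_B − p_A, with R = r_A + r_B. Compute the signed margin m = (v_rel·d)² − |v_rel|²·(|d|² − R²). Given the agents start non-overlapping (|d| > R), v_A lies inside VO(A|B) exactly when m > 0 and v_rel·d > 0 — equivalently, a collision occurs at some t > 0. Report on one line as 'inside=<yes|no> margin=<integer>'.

d = (-1, -3),  |d|² = 10;  R = 1+2 = 3,  c = 10−3² = 1
v_rel = (5, 2),  |v_rel|² = 29;  v_rel·d = (5)·(-1) + (2)·(-3) = -11
29·t² + 22·t + 1 = 0  ⇒  m = (-11)² − 29·1 = 92
m = 92 > 0,  v_rel·d = -11 < 0  ⇒  outside

inside=no margin=92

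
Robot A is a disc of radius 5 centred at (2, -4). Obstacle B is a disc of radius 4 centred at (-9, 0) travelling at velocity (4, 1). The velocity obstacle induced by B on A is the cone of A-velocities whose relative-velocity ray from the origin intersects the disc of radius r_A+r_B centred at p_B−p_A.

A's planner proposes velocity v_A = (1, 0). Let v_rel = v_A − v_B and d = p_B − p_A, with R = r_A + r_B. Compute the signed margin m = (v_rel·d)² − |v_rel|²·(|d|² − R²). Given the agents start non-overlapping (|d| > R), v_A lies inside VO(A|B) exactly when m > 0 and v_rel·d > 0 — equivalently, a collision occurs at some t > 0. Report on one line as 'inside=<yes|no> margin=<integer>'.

d = (-11, 4),  |d|² = 137;  R = 5+4 = 9,  c = 137−9² = 56
v_rel = (-3, -1),  |v_rel|² = 10;  v_rel·d = (-3)·(-11) + (-1)·(4) = 29
10·t² − 58·t + 56 = 0  ⇒  m = 29² − 10·56 = 281
m = 281 > 0,  v_rel·d = 29 > 0  ⇒  inside

inside=yes margin=281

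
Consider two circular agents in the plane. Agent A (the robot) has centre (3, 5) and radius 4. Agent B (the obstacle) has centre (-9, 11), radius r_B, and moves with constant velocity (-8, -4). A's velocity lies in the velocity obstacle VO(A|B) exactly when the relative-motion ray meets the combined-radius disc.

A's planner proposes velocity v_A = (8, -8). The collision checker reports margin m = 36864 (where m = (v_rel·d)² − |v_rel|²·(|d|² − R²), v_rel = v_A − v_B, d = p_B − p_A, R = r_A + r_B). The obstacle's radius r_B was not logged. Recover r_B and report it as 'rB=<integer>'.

m = 36864
d = (-12, 6);  v_rel = (16, -4),  |v_rel|² = 272
v_rel×d = (16)·(6) − (-4)·(-12) = 48
since m = R²·272 − 48²:  R² = (2304 + 36864) / 272 = 144
R = √144 = 12  ⇒  r_B = 12 − 4 = 8

rB=8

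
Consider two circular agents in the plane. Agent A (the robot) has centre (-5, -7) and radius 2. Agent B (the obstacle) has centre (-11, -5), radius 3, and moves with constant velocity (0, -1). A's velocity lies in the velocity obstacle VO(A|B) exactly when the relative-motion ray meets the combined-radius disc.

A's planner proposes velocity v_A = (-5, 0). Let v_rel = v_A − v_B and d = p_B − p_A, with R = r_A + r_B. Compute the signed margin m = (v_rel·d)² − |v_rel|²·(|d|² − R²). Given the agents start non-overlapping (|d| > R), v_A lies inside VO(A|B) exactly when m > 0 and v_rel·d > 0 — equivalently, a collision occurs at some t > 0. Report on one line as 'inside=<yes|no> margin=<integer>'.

d = (-6, 2),  |d|² = 40;  R = 2+3 = 5,  c = 40−5² = 15
v_rel = (-5, 1),  |v_rel|² = 26;  v_rel·d = (-5)·(-6) + (1)·(2) = 32
26·t² − 64·t + 15 = 0  ⇒  m = 32² − 26·15 = 634
m = 634 > 0,  v_rel·d = 32 > 0  ⇒  inside

inside=yes margin=634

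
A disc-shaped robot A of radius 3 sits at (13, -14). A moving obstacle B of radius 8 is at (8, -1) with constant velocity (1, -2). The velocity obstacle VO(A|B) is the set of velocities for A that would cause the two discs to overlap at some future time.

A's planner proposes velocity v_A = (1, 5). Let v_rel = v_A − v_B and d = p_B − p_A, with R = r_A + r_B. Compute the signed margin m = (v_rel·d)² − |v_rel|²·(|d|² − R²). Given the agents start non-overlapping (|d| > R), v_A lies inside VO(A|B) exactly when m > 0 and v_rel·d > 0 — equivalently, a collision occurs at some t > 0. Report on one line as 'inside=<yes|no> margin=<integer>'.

d = (-5, 13),  |d|² = 194;  R = 3+8 = 11,  c = 194−11² = 73
v_rel = (0, 7),  |v_rel|² = 49;  v_rel·d = (0)·(-5) + (7)·(13) = 91
49·t² − 182·t + 73 = 0  ⇒  m = 91² − 49·73 = 4704
m = 4704 > 0,  v_rel·d = 91 > 0  ⇒  inside

inside=yes margin=4704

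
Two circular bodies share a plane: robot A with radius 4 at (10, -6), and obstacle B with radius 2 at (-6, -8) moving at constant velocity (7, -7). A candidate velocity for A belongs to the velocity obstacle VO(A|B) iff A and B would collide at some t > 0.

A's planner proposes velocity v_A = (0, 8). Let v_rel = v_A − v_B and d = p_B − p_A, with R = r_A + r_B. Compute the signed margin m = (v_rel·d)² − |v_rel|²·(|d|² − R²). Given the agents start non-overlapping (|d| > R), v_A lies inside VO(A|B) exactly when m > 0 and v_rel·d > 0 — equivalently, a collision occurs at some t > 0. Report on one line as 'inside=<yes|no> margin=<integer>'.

d = (-16, -2),  |d|² = 260;  R = 4+2 = 6,  c = 260−6² = 224
v_rel = (-7, 15),  |v_rel|² = 274;  v_rel·d = (-7)·(-16) + (15)·(-2) = 82
274·t² − 164·t + 224 = 0  ⇒  m = 82² − 274·224 = -54652
m = -54652 < 0,  v_rel·d = 82 > 0  ⇒  outside

inside=no margin=-54652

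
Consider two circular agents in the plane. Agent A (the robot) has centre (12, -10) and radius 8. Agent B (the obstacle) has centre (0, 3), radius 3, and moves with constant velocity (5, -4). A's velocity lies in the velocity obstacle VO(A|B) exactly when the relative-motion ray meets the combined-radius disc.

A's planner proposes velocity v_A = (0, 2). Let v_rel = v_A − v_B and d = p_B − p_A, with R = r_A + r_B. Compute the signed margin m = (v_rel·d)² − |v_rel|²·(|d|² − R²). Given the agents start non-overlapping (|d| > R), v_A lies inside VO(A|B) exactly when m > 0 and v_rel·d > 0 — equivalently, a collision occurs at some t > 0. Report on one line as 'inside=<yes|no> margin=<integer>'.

d = (-12, 13),  |d|² = 313;  R = 8+3 = 11,  c = 313−11² = 192
v_rel = (-5, 6),  |v_rel|² = 61;  v_rel·d = (-5)·(-12) + (6)·(13) = 138
61·t² − 276·t + 192 = 0  ⇒  m = 138² − 61·192 = 7332
m = 7332 > 0,  v_rel·d = 138 > 0  ⇒  inside

inside=yes margin=7332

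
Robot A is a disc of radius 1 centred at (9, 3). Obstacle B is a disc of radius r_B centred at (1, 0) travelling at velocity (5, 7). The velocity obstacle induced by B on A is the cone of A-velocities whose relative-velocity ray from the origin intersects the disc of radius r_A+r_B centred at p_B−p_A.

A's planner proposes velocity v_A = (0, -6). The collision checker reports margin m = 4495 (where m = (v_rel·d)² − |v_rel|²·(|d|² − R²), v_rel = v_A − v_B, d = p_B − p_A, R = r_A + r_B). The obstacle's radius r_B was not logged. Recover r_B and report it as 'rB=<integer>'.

m = 4495
d = (-8, -3);  v_rel = (-5, -13),  |v_rel|² = 194
v_rel×d = (-5)·(-3) − (-13)·(-8) = -89
since m = R²·194 − (-89)²:  R² = (7921 + 4495) / 194 = 64
R = √64 = 8  ⇒  r_B = 8 − 1 = 7

rB=7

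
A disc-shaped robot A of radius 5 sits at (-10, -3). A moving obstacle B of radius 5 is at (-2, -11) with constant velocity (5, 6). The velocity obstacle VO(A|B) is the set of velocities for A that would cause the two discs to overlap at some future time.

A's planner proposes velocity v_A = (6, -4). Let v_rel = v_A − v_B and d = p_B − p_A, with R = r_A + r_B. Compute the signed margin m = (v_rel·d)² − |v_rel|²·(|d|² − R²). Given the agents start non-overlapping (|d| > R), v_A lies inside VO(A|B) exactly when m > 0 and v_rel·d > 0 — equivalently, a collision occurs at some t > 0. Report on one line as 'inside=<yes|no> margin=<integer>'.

d = (8, -8),  |d|² = 128;  R = 5+5 = 10,  c = 128−10² = 28
v_rel = (1, -10),  |v_rel|² = 101;  v_rel·d = (1)·(8) + (-10)·(-8) = 88
101·t² − 176·t + 28 = 0  ⇒  m = 88² − 101·28 = 4916
m = 4916 > 0,  v_rel·d = 88 > 0  ⇒  inside

inside=yes margin=4916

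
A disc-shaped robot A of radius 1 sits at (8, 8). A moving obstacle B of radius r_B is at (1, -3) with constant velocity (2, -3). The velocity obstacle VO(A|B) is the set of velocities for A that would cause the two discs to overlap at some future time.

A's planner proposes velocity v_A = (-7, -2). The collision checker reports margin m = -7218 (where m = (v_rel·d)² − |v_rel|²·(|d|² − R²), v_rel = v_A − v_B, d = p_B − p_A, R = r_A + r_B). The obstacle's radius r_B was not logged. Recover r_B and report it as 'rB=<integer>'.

m = -7218
d = (-7, -11);  v_rel = (-9, 1),  |v_rel|² = 82
v_rel×d = (-9)·(-11) − (1)·(-7) = 106
since m = R²·82 − 106²:  R² = (11236 + -7218) / 82 = 49
R = √49 = 7  ⇒  r_B = 7 − 1 = 6

rB=6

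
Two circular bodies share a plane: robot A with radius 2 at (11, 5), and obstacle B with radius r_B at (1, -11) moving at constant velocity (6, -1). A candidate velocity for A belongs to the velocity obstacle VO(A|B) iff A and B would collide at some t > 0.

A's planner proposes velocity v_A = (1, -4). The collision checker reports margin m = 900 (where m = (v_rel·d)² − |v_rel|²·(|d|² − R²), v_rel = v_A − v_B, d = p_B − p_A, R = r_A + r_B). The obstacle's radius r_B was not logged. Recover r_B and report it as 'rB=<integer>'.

m = 900
d = (-10, -16);  v_rel = (-5, -3),  |v_rel|² = 34
v_rel×d = (-5)·(-16) − (-3)·(-10) = 50
since m = R²·34 − 50²:  R² = (2500 + 900) / 34 = 100
R = √100 = 10  ⇒  r_B = 10 − 2 = 8

rB=8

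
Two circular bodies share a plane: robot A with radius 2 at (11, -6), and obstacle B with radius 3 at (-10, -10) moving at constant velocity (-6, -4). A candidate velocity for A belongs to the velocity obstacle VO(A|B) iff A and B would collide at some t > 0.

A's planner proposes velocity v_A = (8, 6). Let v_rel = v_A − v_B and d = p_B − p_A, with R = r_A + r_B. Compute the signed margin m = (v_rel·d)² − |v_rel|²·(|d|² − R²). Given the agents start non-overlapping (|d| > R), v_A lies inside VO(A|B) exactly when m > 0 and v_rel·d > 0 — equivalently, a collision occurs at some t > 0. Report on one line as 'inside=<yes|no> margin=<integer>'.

d = (-21, -4),  |d|² = 457;  R = 2+3 = 5,  c = 457−5² = 432
v_rel = (14, 10),  |v_rel|² = 296;  v_rel·d = (14)·(-21) + (10)·(-4) = -334
296·t² + 668·t + 432 = 0  ⇒  m = (-334)² − 296·432 = -16316
m = -16316 < 0,  v_rel·d = -334 < 0  ⇒  outside

inside=no margin=-16316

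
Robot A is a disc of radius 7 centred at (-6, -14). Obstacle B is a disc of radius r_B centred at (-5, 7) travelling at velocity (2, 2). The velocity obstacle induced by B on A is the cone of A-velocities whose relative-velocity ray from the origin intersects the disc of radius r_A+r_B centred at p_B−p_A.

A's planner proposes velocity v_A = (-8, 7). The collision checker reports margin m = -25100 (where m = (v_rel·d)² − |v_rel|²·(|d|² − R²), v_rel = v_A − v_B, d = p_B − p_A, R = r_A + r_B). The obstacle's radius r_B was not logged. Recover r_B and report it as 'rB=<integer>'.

m = -25100
d = (1, 21);  v_rel = (-10, 5),  |v_rel|² = 125
v_rel×d = (-10)·(21) − (5)·(1) = -215
since m = R²·125 − (-215)²:  R² = (46225 + -25100) / 125 = 169
R = √169 = 13  ⇒  r_B = 13 − 7 = 6

rB=6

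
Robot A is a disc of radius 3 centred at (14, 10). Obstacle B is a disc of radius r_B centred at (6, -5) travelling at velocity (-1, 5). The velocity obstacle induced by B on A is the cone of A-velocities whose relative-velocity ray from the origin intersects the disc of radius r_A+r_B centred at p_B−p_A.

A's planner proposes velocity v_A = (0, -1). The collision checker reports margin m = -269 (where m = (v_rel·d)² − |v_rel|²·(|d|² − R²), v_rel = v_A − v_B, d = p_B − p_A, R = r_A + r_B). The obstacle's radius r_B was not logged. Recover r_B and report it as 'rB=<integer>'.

m = -269
d = (-8, -15);  v_rel = (1, -6),  |v_rel|² = 37
v_rel×d = (1)·(-15) − (-6)·(-8) = -63
since m = R²·37 − (-63)²:  R² = (3969 + -269) / 37 = 100
R = √100 = 10  ⇒  r_B = 10 − 3 = 7

rB=7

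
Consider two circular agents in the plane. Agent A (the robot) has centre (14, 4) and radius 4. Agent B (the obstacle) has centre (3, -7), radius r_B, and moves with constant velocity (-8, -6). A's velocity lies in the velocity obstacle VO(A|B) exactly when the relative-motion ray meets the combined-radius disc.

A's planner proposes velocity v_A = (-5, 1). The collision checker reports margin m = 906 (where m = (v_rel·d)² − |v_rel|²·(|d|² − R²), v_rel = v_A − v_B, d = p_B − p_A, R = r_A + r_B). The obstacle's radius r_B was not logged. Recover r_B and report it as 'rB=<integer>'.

m = 906
d = (-11, -11);  v_rel = (3, 7),  |v_rel|² = 58
v_rel×d = (3)·(-11) − (7)·(-11) = 44
since m = R²·58 − 44²:  R² = (1936 + 906) / 58 = 49
R = √49 = 7  ⇒  r_B = 7 − 4 = 3

rB=3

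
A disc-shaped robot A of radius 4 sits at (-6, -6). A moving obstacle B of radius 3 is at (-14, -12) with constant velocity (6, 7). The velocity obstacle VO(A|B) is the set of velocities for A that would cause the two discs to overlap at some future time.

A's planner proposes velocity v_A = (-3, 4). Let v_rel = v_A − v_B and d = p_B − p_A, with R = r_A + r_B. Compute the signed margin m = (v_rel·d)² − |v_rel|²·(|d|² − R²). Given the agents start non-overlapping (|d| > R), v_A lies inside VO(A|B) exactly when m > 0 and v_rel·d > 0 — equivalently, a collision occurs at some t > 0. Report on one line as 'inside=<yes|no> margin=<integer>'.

d = (-8, -6),  |d|² = 100;  R = 4+3 = 7,  c = 100−7² = 51
v_rel = (-9, -3),  |v_rel|² = 90;  v_rel·d = (-9)·(-8) + (-3)·(-6) = 90
90·t² − 180·t + 51 = 0  ⇒  m = 90² − 90·51 = 3510
m = 3510 > 0,  v_rel·d = 90 > 0  ⇒  inside

inside=yes margin=3510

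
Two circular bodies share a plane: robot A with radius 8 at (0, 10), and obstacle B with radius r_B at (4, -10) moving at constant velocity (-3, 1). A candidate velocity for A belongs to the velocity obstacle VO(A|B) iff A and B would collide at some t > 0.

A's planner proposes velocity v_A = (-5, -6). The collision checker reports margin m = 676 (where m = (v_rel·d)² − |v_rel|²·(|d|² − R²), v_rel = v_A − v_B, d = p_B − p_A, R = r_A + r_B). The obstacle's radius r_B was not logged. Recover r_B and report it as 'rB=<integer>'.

m = 676
d = (4, -20);  v_rel = (-2, -7),  |v_rel|² = 53
v_rel×d = (-2)·(-20) − (-7)·(4) = 68
since m = R²·53 − 68²:  R² = (4624 + 676) / 53 = 100
R = √100 = 10  ⇒  r_B = 10 − 8 = 2

rB=2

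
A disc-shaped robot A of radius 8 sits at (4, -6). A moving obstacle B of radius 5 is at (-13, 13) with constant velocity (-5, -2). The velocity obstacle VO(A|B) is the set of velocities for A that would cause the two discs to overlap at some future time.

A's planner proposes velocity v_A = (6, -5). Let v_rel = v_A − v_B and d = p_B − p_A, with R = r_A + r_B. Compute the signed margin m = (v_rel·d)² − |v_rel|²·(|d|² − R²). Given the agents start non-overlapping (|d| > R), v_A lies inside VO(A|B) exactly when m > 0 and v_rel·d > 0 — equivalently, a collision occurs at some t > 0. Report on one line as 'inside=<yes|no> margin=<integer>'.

d = (-17, 19),  |d|² = 650;  R = 8+5 = 13,  c = 650−13² = 481
v_rel = (11, -3),  |v_rel|² = 130;  v_rel·d = (11)·(-17) + (-3)·(19) = -244
130·t² + 488·t + 481 = 0  ⇒  m = (-244)² − 130·481 = -2994
m = -2994 < 0,  v_rel·d = -244 < 0  ⇒  outside

inside=no margin=-2994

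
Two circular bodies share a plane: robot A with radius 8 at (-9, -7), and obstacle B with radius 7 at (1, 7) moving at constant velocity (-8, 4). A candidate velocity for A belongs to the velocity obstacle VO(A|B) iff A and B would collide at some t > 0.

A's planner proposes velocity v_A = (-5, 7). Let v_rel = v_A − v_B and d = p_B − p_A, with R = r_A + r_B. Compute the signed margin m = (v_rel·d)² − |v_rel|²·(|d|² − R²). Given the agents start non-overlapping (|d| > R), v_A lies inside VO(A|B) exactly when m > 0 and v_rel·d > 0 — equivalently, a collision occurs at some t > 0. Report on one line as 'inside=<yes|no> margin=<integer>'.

d = (10, 14),  |d|² = 296;  R = 8+7 = 15,  c = 296−15² = 71
v_rel = (3, 3),  |v_rel|² = 18;  v_rel·d = (3)·(10) + (3)·(14) = 72
18·t² − 144·t + 71 = 0  ⇒  m = 72² − 18·71 = 3906
m = 3906 > 0,  v_rel·d = 72 > 0  ⇒  inside

inside=yes margin=3906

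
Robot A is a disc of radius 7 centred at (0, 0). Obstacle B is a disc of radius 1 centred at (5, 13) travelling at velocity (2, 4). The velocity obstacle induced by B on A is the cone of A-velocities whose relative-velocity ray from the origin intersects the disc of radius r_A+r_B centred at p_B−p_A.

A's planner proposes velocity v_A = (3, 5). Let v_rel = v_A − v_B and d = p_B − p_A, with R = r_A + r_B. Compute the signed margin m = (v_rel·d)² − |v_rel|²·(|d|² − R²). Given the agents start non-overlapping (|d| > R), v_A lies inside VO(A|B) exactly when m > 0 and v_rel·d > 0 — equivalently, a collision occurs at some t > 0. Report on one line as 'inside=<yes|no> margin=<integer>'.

d = (5, 13),  |d|² = 194;  R = 7+1 = 8,  c = 194−8² = 130
v_rel = (1, 1),  |v_rel|² = 2;  v_rel·d = (1)·(5) + (1)·(13) = 18
2·t² − 36·t + 130 = 0  ⇒  m = 18² − 2·130 = 64
m = 64 > 0,  v_rel·d = 18 > 0  ⇒  inside

inside=yes margin=64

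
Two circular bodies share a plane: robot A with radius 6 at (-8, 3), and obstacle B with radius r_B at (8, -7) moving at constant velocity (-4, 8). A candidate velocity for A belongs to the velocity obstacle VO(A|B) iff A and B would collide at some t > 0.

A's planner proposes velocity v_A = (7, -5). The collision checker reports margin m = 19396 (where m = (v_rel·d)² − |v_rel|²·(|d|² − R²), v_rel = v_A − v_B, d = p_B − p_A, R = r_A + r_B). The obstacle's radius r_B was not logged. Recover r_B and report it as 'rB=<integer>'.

m = 19396
d = (16, -10);  v_rel = (11, -13),  |v_rel|² = 290
v_rel×d = (11)·(-10) − (-13)·(16) = 98
since m = R²·290 − 98²:  R² = (9604 + 19396) / 290 = 100
R = √100 = 10  ⇒  r_B = 10 − 6 = 4

rB=4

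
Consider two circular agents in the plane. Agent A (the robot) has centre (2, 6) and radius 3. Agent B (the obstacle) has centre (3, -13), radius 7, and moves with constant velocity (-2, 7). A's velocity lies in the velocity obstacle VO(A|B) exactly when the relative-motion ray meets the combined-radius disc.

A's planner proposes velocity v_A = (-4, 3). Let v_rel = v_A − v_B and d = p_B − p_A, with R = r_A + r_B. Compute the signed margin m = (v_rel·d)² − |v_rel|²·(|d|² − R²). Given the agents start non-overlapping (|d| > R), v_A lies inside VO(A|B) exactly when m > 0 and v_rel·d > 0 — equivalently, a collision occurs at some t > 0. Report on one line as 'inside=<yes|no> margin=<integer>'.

d = (1, -19),  |d|² = 362;  R = 3+7 = 10,  c = 362−10² = 262
v_rel = (-2, -4),  |v_rel|² = 20;  v_rel·d = (-2)·(1) + (-4)·(-19) = 74
20·t² − 148·t + 262 = 0  ⇒  m = 74² − 20·262 = 236
m = 236 > 0,  v_rel·d = 74 > 0  ⇒  inside

inside=yes margin=236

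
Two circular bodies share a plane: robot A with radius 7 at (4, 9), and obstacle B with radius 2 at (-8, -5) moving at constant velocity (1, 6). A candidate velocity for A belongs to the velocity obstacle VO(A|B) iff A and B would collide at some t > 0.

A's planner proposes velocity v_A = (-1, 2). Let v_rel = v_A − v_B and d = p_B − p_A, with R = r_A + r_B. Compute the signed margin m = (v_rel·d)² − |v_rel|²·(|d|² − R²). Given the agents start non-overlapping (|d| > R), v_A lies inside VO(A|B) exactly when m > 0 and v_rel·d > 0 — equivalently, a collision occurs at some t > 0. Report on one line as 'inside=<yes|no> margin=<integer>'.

d = (-12, -14),  |d|² = 340;  R = 7+2 = 9,  c = 340−9² = 259
v_rel = (-2, -4),  |v_rel|² = 20;  v_rel·d = (-2)·(-12) + (-4)·(-14) = 80
20·t² − 160·t + 259 = 0  ⇒  m = 80² − 20·259 = 1220
m = 1220 > 0,  v_rel·d = 80 > 0  ⇒  inside

inside=yes margin=1220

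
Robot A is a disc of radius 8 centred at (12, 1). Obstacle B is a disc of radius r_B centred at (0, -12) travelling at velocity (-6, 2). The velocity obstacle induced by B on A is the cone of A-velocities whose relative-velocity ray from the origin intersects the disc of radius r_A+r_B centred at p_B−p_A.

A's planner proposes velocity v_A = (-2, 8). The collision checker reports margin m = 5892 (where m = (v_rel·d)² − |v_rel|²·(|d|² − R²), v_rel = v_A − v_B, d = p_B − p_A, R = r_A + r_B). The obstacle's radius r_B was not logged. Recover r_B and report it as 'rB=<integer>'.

m = 5892
d = (-12, -13);  v_rel = (4, 6),  |v_rel|² = 52
v_rel×d = (4)·(-13) − (6)·(-12) = 20
since m = R²·52 − 20²:  R² = (400 + 5892) / 52 = 121
R = √121 = 11  ⇒  r_B = 11 − 8 = 3

rB=3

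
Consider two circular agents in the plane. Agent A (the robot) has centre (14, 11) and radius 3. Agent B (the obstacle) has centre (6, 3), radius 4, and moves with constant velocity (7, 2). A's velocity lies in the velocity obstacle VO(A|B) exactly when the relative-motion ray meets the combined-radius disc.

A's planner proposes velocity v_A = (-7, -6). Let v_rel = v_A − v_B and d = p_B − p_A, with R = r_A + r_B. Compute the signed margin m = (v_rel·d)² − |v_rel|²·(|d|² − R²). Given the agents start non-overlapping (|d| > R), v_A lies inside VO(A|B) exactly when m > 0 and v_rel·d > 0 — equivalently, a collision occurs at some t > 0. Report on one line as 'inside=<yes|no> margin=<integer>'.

d = (-8, -8),  |d|² = 128;  R = 3+4 = 7,  c = 128−7² = 79
v_rel = (-14, -8),  |v_rel|² = 260;  v_rel·d = (-14)·(-8) + (-8)·(-8) = 176
260·t² − 352·t + 79 = 0  ⇒  m = 176² − 260·79 = 10436
m = 10436 > 0,  v_rel·d = 176 > 0  ⇒  inside

inside=yes margin=10436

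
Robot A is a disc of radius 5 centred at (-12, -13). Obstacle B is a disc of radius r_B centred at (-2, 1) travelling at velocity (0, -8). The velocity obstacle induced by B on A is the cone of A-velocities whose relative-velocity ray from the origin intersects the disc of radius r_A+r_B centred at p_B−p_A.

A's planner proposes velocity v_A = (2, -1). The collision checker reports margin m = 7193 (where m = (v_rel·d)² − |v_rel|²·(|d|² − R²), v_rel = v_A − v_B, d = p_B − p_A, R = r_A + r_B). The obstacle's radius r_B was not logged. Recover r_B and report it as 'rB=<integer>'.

m = 7193
d = (10, 14);  v_rel = (2, 7),  |v_rel|² = 53
v_rel×d = (2)·(14) − (7)·(10) = -42
since m = R²·53 − (-42)²:  R² = (1764 + 7193) / 53 = 169
R = √169 = 13  ⇒  r_B = 13 − 5 = 8

rB=8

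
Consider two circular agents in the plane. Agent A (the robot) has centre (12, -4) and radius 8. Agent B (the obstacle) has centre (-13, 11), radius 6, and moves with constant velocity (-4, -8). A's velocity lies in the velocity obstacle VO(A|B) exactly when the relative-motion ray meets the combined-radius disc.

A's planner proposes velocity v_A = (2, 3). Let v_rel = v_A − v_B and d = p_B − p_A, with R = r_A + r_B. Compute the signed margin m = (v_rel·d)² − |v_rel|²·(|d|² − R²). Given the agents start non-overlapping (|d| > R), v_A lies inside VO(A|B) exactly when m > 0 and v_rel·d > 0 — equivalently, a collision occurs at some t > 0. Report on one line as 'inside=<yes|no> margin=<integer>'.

d = (-25, 15),  |d|² = 850;  R = 8+6 = 14,  c = 850−14² = 654
v_rel = (6, 11),  |v_rel|² = 157;  v_rel·d = (6)·(-25) + (11)·(15) = 15
157·t² − 30·t + 654 = 0  ⇒  m = 15² − 157·654 = -102453
m = -102453 < 0,  v_rel·d = 15 > 0  ⇒  outside

inside=no margin=-102453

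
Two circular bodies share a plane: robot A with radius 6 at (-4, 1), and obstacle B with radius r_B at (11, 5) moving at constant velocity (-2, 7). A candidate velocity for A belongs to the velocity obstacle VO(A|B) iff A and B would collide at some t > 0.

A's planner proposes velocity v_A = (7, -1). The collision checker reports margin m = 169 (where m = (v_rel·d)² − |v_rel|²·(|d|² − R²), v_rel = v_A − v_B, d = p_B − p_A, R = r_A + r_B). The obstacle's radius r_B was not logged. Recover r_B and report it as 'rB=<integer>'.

m = 169
d = (15, 4);  v_rel = (9, -8),  |v_rel|² = 145
v_rel×d = (9)·(4) − (-8)·(15) = 156
since m = R²·145 − 156²:  R² = (24336 + 169) / 145 = 169
R = √169 = 13  ⇒  r_B = 13 − 6 = 7

rB=7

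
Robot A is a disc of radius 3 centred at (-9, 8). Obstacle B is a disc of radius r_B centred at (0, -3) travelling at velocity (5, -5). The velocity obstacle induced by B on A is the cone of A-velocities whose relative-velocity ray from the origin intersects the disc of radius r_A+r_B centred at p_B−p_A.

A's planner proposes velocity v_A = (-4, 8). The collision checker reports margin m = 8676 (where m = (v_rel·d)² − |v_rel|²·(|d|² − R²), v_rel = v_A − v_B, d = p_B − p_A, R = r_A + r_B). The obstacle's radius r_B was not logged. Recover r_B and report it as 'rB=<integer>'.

m = 8676
d = (9, -11);  v_rel = (-9, 13),  |v_rel|² = 250
v_rel×d = (-9)·(-11) − (13)·(9) = -18
since m = R²·250 − (-18)²:  R² = (324 + 8676) / 250 = 36
R = √36 = 6  ⇒  r_B = 6 − 3 = 3

rB=3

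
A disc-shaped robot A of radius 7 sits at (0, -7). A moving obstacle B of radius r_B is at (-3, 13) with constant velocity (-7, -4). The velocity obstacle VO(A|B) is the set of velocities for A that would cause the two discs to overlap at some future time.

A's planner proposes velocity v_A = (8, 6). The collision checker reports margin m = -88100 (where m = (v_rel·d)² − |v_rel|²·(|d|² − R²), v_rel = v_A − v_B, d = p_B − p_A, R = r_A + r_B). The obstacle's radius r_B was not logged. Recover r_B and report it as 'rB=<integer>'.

m = -88100
d = (-3, 20);  v_rel = (15, 10),  |v_rel|² = 325
v_rel×d = (15)·(20) − (10)·(-3) = 330
since m = R²·325 − 330²:  R² = (108900 + -88100) / 325 = 64
R = √64 = 8  ⇒  r_B = 8 − 7 = 1

rB=1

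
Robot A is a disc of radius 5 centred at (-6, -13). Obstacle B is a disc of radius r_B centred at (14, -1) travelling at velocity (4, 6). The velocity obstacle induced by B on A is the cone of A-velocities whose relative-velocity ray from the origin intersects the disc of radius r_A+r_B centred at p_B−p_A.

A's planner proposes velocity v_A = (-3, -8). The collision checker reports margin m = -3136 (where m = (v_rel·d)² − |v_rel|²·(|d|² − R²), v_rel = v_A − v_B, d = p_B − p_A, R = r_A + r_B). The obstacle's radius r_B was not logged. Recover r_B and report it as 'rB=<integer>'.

m = -3136
d = (20, 12);  v_rel = (-7, -14),  |v_rel|² = 245
v_rel×d = (-7)·(12) − (-14)·(20) = 196
since m = R²·245 − 196²:  R² = (38416 + -3136) / 245 = 144
R = √144 = 12  ⇒  r_B = 12 − 5 = 7

rB=7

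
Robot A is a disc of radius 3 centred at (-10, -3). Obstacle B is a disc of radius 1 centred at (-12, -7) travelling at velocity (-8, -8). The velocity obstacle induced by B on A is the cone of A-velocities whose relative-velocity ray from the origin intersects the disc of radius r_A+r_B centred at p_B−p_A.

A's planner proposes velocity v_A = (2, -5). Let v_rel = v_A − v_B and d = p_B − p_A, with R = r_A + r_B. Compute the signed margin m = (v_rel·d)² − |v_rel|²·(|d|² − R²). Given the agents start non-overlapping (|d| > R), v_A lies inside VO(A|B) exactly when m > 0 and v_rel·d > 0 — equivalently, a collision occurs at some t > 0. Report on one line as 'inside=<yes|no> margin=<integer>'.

d = (-2, -4),  |d|² = 20;  R = 3+1 = 4,  c = 20−4² = 4
v_rel = (10, 3),  |v_rel|² = 109;  v_rel·d = (10)·(-2) + (3)·(-4) = -32
109·t² + 64·t + 4 = 0  ⇒  m = (-32)² − 109·4 = 588
m = 588 > 0,  v_rel·d = -32 < 0  ⇒  outside

inside=no margin=588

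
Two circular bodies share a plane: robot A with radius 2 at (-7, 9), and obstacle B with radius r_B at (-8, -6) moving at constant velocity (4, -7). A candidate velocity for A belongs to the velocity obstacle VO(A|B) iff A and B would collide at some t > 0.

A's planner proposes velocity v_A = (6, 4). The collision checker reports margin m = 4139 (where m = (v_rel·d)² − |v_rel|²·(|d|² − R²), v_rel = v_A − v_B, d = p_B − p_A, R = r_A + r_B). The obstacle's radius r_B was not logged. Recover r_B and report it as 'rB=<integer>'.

m = 4139
d = (-1, -15);  v_rel = (2, 11),  |v_rel|² = 125
v_rel×d = (2)·(-15) − (11)·(-1) = -19
since m = R²·125 − (-19)²:  R² = (361 + 4139) / 125 = 36
R = √36 = 6  ⇒  r_B = 6 − 2 = 4

rB=4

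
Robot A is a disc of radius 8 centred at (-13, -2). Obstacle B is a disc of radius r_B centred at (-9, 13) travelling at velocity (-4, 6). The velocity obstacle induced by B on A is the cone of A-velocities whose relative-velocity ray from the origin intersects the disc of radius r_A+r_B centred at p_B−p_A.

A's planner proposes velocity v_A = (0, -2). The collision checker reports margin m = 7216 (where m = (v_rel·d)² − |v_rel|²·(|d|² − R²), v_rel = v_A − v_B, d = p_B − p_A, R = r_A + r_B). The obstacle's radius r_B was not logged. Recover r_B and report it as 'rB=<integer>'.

m = 7216
d = (4, 15);  v_rel = (4, -8),  |v_rel|² = 80
v_rel×d = (4)·(15) − (-8)·(4) = 92
since m = R²·80 − 92²:  R² = (8464 + 7216) / 80 = 196
R = √196 = 14  ⇒  r_B = 14 − 8 = 6

rB=6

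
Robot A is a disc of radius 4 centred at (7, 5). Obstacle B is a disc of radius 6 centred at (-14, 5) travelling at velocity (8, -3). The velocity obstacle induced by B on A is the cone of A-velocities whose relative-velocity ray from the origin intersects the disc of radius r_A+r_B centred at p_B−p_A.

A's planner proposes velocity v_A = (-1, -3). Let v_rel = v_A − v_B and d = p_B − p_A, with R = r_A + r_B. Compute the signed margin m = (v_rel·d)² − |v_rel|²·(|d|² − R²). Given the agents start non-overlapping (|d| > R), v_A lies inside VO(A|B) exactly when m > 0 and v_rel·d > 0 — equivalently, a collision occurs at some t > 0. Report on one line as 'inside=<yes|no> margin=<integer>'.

d = (-21, 0),  |d|² = 441;  R = 4+6 = 10,  c = 441−10² = 341
v_rel = (-9, 0),  |v_rel|² = 81;  v_rel·d = (-9)·(-21) + (0)·(0) = 189
81·t² − 378·t + 341 = 0  ⇒  m = 189² − 81·341 = 8100
m = 8100 > 0,  v_rel·d = 189 > 0  ⇒  inside

inside=yes margin=8100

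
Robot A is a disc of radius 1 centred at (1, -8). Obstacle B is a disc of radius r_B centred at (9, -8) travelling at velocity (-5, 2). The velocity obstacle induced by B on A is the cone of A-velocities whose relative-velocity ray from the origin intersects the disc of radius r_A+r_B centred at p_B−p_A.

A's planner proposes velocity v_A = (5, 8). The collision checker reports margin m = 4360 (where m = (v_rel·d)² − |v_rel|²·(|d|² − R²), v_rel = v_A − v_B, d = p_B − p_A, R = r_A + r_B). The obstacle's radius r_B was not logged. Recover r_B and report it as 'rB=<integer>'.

m = 4360
d = (8, 0);  v_rel = (10, 6),  |v_rel|² = 136
v_rel×d = (10)·(0) − (6)·(8) = -48
since m = R²·136 − (-48)²:  R² = (2304 + 4360) / 136 = 49
R = √49 = 7  ⇒  r_B = 7 − 1 = 6

rB=6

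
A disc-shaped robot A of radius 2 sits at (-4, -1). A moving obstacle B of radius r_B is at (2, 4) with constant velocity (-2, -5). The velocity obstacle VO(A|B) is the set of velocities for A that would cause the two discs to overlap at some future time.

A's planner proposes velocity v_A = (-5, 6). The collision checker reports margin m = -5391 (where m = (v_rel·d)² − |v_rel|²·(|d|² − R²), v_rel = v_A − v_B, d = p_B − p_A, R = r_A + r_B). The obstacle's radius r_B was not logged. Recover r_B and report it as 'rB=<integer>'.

m = -5391
d = (6, 5);  v_rel = (-3, 11),  |v_rel|² = 130
v_rel×d = (-3)·(5) − (11)·(6) = -81
since m = R²·130 − (-81)²:  R² = (6561 + -5391) / 130 = 9
R = √9 = 3  ⇒  r_B = 3 − 2 = 1

rB=1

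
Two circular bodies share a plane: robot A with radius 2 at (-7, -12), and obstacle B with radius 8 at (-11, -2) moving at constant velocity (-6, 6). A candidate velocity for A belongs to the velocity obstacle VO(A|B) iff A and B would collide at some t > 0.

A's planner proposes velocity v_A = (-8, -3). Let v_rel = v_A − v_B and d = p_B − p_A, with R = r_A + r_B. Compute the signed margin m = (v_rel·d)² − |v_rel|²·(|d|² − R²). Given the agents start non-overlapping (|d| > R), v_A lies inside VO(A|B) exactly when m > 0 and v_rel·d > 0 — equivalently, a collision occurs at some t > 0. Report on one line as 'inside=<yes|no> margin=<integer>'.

d = (-4, 10),  |d|² = 116;  R = 2+8 = 10,  c = 116−10² = 16
v_rel = (-2, -9),  |v_rel|² = 85;  v_rel·d = (-2)·(-4) + (-9)·(10) = -82
85·t² + 164·t + 16 = 0  ⇒  m = (-82)² − 85·16 = 5364
m = 5364 > 0,  v_rel·d = -82 < 0  ⇒  outside

inside=no margin=5364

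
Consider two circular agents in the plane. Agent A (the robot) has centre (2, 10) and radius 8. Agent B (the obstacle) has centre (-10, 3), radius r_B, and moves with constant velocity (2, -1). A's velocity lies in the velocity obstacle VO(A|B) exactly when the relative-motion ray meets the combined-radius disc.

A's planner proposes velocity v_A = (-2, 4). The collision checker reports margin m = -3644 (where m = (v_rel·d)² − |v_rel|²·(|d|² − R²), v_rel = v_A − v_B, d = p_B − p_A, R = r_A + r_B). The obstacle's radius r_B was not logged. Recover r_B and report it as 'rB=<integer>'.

m = -3644
d = (-12, -7);  v_rel = (-4, 5),  |v_rel|² = 41
v_rel×d = (-4)·(-7) − (5)·(-12) = 88
since m = R²·41 − 88²:  R² = (7744 + -3644) / 41 = 100
R = √100 = 10  ⇒  r_B = 10 − 8 = 2

rB=2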